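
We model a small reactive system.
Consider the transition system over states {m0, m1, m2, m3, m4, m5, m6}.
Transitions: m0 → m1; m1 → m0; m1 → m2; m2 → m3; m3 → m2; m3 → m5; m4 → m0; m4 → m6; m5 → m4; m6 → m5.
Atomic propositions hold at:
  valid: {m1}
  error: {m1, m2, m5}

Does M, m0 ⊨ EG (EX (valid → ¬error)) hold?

Sat(¬error) = {m0, m3, m4, m6}
Sat(valid → ¬error) = {m0, m2, m3, m4, m5, m6}
Sat(EX (valid → ¬error)) = {s : some successor in {m0, m2, m3, m4, m5, m6}} = {m1, m2, m3, m4, m5, m6}
EG (EX (valid → ¬error)): greatest fixpoint, start Z0 = {m1, m2, m3, m4, m5, m6}, keep only states in Sat with some successor in Z. Already a fixed point.
Sat(EG (EX (valid → ¬error))) = {m1, m2, m3, m4, m5, m6}
m0 ∉ Sat(EG (EX (valid → ¬error))) = {m1, m2, m3, m4, m5, m6}, so the formula does not hold at m0.

No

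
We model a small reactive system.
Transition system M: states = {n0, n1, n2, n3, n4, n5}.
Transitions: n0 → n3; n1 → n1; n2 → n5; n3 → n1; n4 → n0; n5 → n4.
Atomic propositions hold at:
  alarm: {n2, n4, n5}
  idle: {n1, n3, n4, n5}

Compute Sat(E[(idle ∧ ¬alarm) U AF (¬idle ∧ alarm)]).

{n2}

Sat(¬alarm) = {n0, n1, n3}
Sat(idle ∧ ¬alarm) = {n1, n3}
Sat(¬idle) = {n0, n2}
Sat(¬idle ∧ alarm) = {n2}
AF (¬idle ∧ alarm): least fixpoint, start Z0 = {n2}, add states with every successor in Z. Already a fixed point.
Sat(AF (¬idle ∧ alarm)) = {n2}
E[(idle ∧ ¬alarm) U AF (¬idle ∧ alarm)]: least fixpoint, start Z0 = Sat(AF (¬idle ∧ alarm)) = {n2}, add states in Sat(idle ∧ ¬alarm) with some successor in Z. Already a fixed point.
Sat(E[(idle ∧ ¬alarm) U AF (¬idle ∧ alarm)]) = {n2}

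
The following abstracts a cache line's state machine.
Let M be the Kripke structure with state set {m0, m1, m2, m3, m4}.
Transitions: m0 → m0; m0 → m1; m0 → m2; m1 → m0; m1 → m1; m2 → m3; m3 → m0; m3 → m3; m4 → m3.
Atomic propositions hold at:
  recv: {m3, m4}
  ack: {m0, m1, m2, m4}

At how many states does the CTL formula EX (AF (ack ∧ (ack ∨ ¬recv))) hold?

Sat(¬recv) = {m0, m1, m2}
Sat(ack ∨ ¬recv) = {m0, m1, m2, m4}
Sat(ack ∧ (ack ∨ ¬recv)) = {m0, m1, m2, m4}
AF (ack ∧ (ack ∨ ¬recv)): least fixpoint, start Z0 = {m0, m1, m2, m4}, add states with every successor in Z. Already a fixed point.
Sat(AF (ack ∧ (ack ∨ ¬recv))) = {m0, m1, m2, m4}
Sat(EX (AF (ack ∧ (ack ∨ ¬recv)))) = {s : some successor in {m0, m1, m2, m4}} = {m0, m1, m3}
|Sat(EX (AF (ack ∧ (ack ∨ ¬recv))))| = |{m0, m1, m3}| = 3.

3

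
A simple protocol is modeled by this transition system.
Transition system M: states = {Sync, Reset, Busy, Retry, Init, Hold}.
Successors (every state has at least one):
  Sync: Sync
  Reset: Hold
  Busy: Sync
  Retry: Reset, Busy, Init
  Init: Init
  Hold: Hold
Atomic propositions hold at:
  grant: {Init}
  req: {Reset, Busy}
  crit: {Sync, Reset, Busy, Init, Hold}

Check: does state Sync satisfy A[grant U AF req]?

No

AF req: least fixpoint, start Z0 = {Reset, Busy}, add states with every successor in Z. Already a fixed point.
Sat(AF req) = {Reset, Busy}
A[grant U AF req]: least fixpoint, start Z0 = Sat(AF req) = {Reset, Busy}, add states in Sat(grant) with every successor in Z. Already a fixed point.
Sat(A[grant U AF req]) = {Reset, Busy}
Sync ∉ Sat(A[grant U AF req]) = {Reset, Busy}, so the formula does not hold at Sync.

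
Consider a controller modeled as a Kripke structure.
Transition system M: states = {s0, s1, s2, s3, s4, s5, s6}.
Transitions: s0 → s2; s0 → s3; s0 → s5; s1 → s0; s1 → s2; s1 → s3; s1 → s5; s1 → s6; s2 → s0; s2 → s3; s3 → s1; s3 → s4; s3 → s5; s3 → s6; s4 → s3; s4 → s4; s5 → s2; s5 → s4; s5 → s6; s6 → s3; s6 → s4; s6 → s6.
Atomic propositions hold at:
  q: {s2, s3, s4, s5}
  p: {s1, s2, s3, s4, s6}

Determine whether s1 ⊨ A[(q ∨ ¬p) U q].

No

Sat(¬p) = {s0, s5}
Sat(q ∨ ¬p) = {s0, s2, s3, s4, s5}
A[(q ∨ ¬p) U q]: least fixpoint, start Z0 = Sat(q) = {s2, s3, s4, s5}, add states in Sat(q ∨ ¬p) with every successor in Z. Z1 = {s0, s2, s3, s4, s5}; fixed.
Sat(A[(q ∨ ¬p) U q]) = {s0, s2, s3, s4, s5}
s1 ∉ Sat(A[(q ∨ ¬p) U q]) = {s0, s2, s3, s4, s5}, so the formula does not hold at s1.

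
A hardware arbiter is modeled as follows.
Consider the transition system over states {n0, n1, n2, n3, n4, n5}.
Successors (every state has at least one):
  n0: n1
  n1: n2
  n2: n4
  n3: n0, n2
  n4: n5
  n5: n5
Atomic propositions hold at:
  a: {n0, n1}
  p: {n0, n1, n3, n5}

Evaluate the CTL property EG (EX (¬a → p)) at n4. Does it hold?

Yes

Sat(¬a) = {n2, n3, n4, n5}
Sat(¬a → p) = {n0, n1, n3, n5}
Sat(EX (¬a → p)) = {s : some successor in {n0, n1, n3, n5}} = {n0, n3, n4, n5}
EG (EX (¬a → p)): greatest fixpoint, start Z0 = {n0, n3, n4, n5}, keep only states in Sat with some successor in Z. Z1 = {n3, n4, n5}; Z2 = {n4, n5}; fixed.
Sat(EG (EX (¬a → p))) = {n4, n5}
n4 ∈ Sat(EG (EX (¬a → p))) = {n4, n5}, so the formula holds at n4.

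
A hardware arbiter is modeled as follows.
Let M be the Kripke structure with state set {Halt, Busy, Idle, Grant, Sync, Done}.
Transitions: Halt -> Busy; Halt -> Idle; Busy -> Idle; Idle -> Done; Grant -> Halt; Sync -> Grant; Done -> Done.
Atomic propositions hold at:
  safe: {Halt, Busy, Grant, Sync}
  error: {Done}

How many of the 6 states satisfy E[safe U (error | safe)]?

5

Sat(error | safe) = {Halt, Busy, Grant, Sync, Done}
E[safe U (error | safe)]: least fixpoint, start Z0 = Sat((error | safe)) = {Halt, Busy, Grant, Sync, Done}, add states in Sat(safe) with some successor in Z. Already a fixed point.
Sat(E[safe U (error | safe)]) = {Halt, Busy, Grant, Sync, Done}
|Sat(E[safe U (error | safe)])| = |{Halt, Busy, Grant, Sync, Done}| = 5.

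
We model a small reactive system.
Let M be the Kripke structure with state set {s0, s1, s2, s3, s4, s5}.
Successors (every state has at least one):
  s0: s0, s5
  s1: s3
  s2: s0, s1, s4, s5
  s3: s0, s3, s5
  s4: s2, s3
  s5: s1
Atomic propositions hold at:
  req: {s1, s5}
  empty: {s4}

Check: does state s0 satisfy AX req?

No

Sat(AX req) = {s : every successor in {s1, s5}} = {s5}
s0 ∉ Sat(AX req) = {s5}, so the formula does not hold at s0.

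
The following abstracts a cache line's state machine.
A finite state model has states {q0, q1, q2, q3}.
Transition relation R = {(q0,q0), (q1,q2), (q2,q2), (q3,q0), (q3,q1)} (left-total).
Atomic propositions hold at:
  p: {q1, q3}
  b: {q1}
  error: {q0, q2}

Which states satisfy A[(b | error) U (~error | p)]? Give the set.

{q1, q3}

Sat(b | error) = {q0, q1, q2}
Sat(~error) = {q1, q3}
Sat(~error | p) = {q1, q3}
A[(b | error) U (~error | p)]: least fixpoint, start Z0 = Sat((~error | p)) = {q1, q3}, add states in Sat(b | error) with every successor in Z. Already a fixed point.
Sat(A[(b | error) U (~error | p)]) = {q1, q3}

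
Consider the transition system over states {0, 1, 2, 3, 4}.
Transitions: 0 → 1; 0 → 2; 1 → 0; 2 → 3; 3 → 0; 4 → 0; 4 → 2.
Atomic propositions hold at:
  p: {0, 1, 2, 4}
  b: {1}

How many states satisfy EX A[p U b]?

A[p U b]: least fixpoint, start Z0 = Sat(b) = {1}, add states in Sat(p) with every successor in Z. Already a fixed point.
Sat(A[p U b]) = {1}
Sat(EX A[p U b]) = {s : some successor in {1}} = {0}
|Sat(EX A[p U b])| = |{0}| = 1.

1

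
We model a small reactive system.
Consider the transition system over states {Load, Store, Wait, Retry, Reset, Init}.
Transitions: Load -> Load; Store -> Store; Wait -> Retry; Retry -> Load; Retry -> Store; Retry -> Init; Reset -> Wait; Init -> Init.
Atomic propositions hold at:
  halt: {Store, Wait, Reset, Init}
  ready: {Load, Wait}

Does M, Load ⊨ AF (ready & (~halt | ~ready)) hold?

Yes

Sat(~halt) = {Load, Retry}
Sat(~ready) = {Store, Retry, Reset, Init}
Sat(~halt | ~ready) = {Load, Store, Retry, Reset, Init}
Sat(ready & (~halt | ~ready)) = {Load}
AF (ready & (~halt | ~ready)): least fixpoint, start Z0 = {Load}, add states with every successor in Z. Already a fixed point.
Sat(AF (ready & (~halt | ~ready))) = {Load}
Load ∈ Sat(AF (ready & (~halt | ~ready))) = {Load}, so the formula holds at Load.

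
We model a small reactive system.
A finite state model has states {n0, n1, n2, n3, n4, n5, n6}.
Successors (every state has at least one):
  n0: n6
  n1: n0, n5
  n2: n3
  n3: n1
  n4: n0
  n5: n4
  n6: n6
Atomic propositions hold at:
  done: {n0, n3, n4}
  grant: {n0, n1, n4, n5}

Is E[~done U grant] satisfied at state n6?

Sat(~done) = {n1, n2, n5, n6}
E[~done U grant]: least fixpoint, start Z0 = Sat(grant) = {n0, n1, n4, n5}, add states in Sat(~done) with some successor in Z. Already a fixed point.
Sat(E[~done U grant]) = {n0, n1, n4, n5}
n6 ∉ Sat(E[~done U grant]) = {n0, n1, n4, n5}, so the formula does not hold at n6.

No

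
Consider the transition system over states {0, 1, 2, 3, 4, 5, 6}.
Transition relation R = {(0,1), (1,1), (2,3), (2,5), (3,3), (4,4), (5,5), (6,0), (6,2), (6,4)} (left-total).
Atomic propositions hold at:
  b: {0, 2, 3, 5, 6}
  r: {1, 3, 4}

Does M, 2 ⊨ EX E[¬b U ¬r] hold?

Sat(¬b) = {1, 4}
Sat(¬r) = {0, 2, 5, 6}
E[¬b U ¬r]: least fixpoint, start Z0 = Sat(¬r) = {0, 2, 5, 6}, add states in Sat(¬b) with some successor in Z. Already a fixed point.
Sat(E[¬b U ¬r]) = {0, 2, 5, 6}
Sat(EX E[¬b U ¬r]) = {s : some successor in {0, 2, 5, 6}} = {2, 5, 6}
2 ∈ Sat(EX E[¬b U ¬r]) = {2, 5, 6}, so the formula holds at 2.

Yes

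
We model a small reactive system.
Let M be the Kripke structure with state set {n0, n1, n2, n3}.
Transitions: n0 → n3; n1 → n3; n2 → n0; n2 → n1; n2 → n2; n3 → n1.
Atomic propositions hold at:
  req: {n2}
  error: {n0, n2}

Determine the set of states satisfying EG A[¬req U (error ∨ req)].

{n2}

Sat(¬req) = {n0, n1, n3}
Sat(error ∨ req) = {n0, n2}
A[¬req U (error ∨ req)]: least fixpoint, start Z0 = Sat((error ∨ req)) = {n0, n2}, add states in Sat(¬req) with every successor in Z. Already a fixed point.
Sat(A[¬req U (error ∨ req)]) = {n0, n2}
EG A[¬req U (error ∨ req)]: greatest fixpoint, start Z0 = {n0, n2}, keep only states in Sat with some successor in Z. Z1 = {n2}; fixed.
Sat(EG A[¬req U (error ∨ req)]) = {n2}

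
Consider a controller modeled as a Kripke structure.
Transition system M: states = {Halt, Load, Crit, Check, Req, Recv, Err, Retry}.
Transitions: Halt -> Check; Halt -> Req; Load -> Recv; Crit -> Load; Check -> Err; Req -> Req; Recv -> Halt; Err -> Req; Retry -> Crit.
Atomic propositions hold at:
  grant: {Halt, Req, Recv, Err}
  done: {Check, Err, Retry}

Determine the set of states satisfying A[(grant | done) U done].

{Check, Err, Retry}

Sat(grant | done) = {Halt, Check, Req, Recv, Err, Retry}
A[(grant | done) U done]: least fixpoint, start Z0 = Sat(done) = {Check, Err, Retry}, add states in Sat(grant | done) with every successor in Z. Already a fixed point.
Sat(A[(grant | done) U done]) = {Check, Err, Retry}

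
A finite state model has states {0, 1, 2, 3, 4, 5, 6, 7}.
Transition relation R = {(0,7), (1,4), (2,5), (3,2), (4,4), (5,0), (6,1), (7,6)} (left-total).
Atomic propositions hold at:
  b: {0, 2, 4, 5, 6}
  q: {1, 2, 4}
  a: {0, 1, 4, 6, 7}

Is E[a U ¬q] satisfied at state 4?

No

Sat(¬q) = {0, 3, 5, 6, 7}
E[a U ¬q]: least fixpoint, start Z0 = Sat(¬q) = {0, 3, 5, 6, 7}, add states in Sat(a) with some successor in Z. Already a fixed point.
Sat(E[a U ¬q]) = {0, 3, 5, 6, 7}
4 ∉ Sat(E[a U ¬q]) = {0, 3, 5, 6, 7}, so the formula does not hold at 4.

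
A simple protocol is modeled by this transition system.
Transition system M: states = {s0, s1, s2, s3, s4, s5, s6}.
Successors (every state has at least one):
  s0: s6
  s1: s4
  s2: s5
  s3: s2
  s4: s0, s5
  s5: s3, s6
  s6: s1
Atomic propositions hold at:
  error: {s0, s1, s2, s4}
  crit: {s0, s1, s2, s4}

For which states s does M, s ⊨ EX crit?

Sat(EX crit) = {s : some successor in {s0, s1, s2, s4}} = {s1, s3, s4, s6}

{s1, s3, s4, s6}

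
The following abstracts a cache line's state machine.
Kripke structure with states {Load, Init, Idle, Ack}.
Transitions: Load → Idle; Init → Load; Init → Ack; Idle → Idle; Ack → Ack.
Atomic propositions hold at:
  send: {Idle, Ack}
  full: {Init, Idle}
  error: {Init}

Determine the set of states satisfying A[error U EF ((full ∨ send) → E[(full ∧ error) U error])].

{Load, Init}

Sat(full ∨ send) = {Init, Idle, Ack}
Sat(full ∧ error) = {Init}
E[(full ∧ error) U error]: least fixpoint, start Z0 = Sat(error) = {Init}, add states in Sat(full ∧ error) with some successor in Z. Already a fixed point.
Sat(E[(full ∧ error) U error]) = {Init}
Sat((full ∨ send) → E[(full ∧ error) U error]) = {Load, Init}
EF ((full ∨ send) → E[(full ∧ error) U error]): least fixpoint, start Z0 = {Load, Init}, add states with some successor in Z. Already a fixed point.
Sat(EF ((full ∨ send) → E[(full ∧ error) U error])) = {Load, Init}
A[error U EF ((full ∨ send) → E[(full ∧ error) U error])]: least fixpoint, start Z0 = Sat(EF ((full ∨ send) → E[(full ∧ error) U error])) = {Load, Init}, add states in Sat(error) with every successor in Z. Already a fixed point.
Sat(A[error U EF ((full ∨ send) → E[(full ∧ error) U error])]) = {Load, Init}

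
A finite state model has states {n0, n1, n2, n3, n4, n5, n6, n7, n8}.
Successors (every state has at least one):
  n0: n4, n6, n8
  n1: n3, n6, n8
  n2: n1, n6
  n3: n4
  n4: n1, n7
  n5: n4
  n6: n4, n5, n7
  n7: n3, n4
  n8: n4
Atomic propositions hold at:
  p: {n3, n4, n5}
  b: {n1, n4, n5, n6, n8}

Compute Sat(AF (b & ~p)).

{n1, n2, n6, n8}

Sat(~p) = {n0, n1, n2, n6, n7, n8}
Sat(b & ~p) = {n1, n6, n8}
AF (b & ~p): least fixpoint, start Z0 = {n1, n6, n8}, add states with every successor in Z. Z1 = {n1, n2, n6, n8}; fixed.
Sat(AF (b & ~p)) = {n1, n2, n6, n8}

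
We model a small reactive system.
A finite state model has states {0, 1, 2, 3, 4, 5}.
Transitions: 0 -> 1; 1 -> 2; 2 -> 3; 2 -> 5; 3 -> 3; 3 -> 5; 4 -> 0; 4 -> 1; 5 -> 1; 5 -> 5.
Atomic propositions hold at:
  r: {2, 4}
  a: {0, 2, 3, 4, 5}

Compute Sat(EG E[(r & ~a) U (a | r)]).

Sat(~a) = {1}
Sat(r & ~a) = ∅
Sat(a | r) = {0, 2, 3, 4, 5}
E[(r & ~a) U (a | r)]: least fixpoint, start Z0 = Sat((a | r)) = {0, 2, 3, 4, 5}, add states in Sat(r & ~a) with some successor in Z. Already a fixed point.
Sat(E[(r & ~a) U (a | r)]) = {0, 2, 3, 4, 5}
EG E[(r & ~a) U (a | r)]: greatest fixpoint, start Z0 = {0, 2, 3, 4, 5}, keep only states in Sat with some successor in Z. Z1 = {2, 3, 4, 5}; Z2 = {2, 3, 5}; fixed.
Sat(EG E[(r & ~a) U (a | r)]) = {2, 3, 5}

{2, 3, 5}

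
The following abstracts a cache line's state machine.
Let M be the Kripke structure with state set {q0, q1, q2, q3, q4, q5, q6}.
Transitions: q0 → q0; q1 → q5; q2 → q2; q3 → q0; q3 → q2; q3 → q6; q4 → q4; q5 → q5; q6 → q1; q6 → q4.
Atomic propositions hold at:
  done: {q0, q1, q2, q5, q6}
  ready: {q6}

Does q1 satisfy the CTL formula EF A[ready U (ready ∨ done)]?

Sat(ready ∨ done) = {q0, q1, q2, q5, q6}
A[ready U (ready ∨ done)]: least fixpoint, start Z0 = Sat((ready ∨ done)) = {q0, q1, q2, q5, q6}, add states in Sat(ready) with every successor in Z. Already a fixed point.
Sat(A[ready U (ready ∨ done)]) = {q0, q1, q2, q5, q6}
EF A[ready U (ready ∨ done)]: least fixpoint, start Z0 = {q0, q1, q2, q5, q6}, add states with some successor in Z. Z1 = {q0, q1, q2, q3, q5, q6}; fixed.
Sat(EF A[ready U (ready ∨ done)]) = {q0, q1, q2, q3, q5, q6}
q1 ∈ Sat(EF A[ready U (ready ∨ done)]) = {q0, q1, q2, q3, q5, q6}, so the formula holds at q1.

Yes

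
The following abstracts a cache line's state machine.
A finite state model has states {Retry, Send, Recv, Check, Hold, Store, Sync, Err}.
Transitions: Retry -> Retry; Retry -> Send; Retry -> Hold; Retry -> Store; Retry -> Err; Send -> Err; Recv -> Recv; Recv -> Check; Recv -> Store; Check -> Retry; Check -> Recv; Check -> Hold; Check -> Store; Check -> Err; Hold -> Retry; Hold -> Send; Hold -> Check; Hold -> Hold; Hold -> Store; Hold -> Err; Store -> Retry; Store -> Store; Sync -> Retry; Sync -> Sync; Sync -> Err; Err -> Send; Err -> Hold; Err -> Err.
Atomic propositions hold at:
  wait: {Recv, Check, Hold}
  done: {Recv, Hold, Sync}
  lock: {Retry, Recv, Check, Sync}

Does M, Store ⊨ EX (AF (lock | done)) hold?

Yes

Sat(lock | done) = {Retry, Recv, Check, Hold, Sync}
AF (lock | done): least fixpoint, start Z0 = {Retry, Recv, Check, Hold, Sync}, add states with every successor in Z. Already a fixed point.
Sat(AF (lock | done)) = {Retry, Recv, Check, Hold, Sync}
Sat(EX (AF (lock | done))) = {s : some successor in {Retry, Recv, Check, Hold, Sync}} = {Retry, Recv, Check, Hold, Store, Sync, Err}
Store ∈ Sat(EX (AF (lock | done))) = {Retry, Recv, Check, Hold, Store, Sync, Err}, so the formula holds at Store.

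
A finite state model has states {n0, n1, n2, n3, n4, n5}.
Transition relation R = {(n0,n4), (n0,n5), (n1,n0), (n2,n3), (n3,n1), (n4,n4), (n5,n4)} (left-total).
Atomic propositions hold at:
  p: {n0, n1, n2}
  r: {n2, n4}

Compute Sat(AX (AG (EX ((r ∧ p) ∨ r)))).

{n0, n1, n4, n5}

Sat(r ∧ p) = {n2}
Sat((r ∧ p) ∨ r) = {n2, n4}
Sat(EX ((r ∧ p) ∨ r)) = {s : some successor in {n2, n4}} = {n0, n4, n5}
AG (EX ((r ∧ p) ∨ r)): greatest fixpoint, start Z0 = {n0, n4, n5}, keep only states in Sat with every successor in Z. Already a fixed point.
Sat(AG (EX ((r ∧ p) ∨ r))) = {n0, n4, n5}
Sat(AX (AG (EX ((r ∧ p) ∨ r)))) = {s : every successor in {n0, n4, n5}} = {n0, n1, n4, n5}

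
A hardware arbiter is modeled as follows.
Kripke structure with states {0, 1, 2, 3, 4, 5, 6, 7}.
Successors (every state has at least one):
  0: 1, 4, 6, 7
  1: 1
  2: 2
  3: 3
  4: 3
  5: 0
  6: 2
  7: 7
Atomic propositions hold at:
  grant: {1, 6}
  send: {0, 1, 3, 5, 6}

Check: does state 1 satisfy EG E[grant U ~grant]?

No

Sat(~grant) = {0, 2, 3, 4, 5, 7}
E[grant U ~grant]: least fixpoint, start Z0 = Sat(~grant) = {0, 2, 3, 4, 5, 7}, add states in Sat(grant) with some successor in Z. Z1 = {0, 2, 3, 4, 5, 6, 7}; fixed.
Sat(E[grant U ~grant]) = {0, 2, 3, 4, 5, 6, 7}
EG E[grant U ~grant]: greatest fixpoint, start Z0 = {0, 2, 3, 4, 5, 6, 7}, keep only states in Sat with some successor in Z. Already a fixed point.
Sat(EG E[grant U ~grant]) = {0, 2, 3, 4, 5, 6, 7}
1 ∉ Sat(EG E[grant U ~grant]) = {0, 2, 3, 4, 5, 6, 7}, so the formula does not hold at 1.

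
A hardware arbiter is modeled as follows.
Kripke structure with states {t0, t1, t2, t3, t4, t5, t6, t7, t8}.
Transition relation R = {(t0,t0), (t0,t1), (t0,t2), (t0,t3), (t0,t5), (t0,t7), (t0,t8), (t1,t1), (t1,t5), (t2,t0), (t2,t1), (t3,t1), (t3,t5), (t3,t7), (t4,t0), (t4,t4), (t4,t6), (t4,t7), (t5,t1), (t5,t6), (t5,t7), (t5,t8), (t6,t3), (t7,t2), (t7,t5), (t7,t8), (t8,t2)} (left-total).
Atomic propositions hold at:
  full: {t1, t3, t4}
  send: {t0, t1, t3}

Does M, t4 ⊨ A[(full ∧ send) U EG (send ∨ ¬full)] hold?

No

Sat(full ∧ send) = {t1, t3}
Sat(¬full) = {t0, t2, t5, t6, t7, t8}
Sat(send ∨ ¬full) = {t0, t1, t2, t3, t5, t6, t7, t8}
EG (send ∨ ¬full): greatest fixpoint, start Z0 = {t0, t1, t2, t3, t5, t6, t7, t8}, keep only states in Sat with some successor in Z. Already a fixed point.
Sat(EG (send ∨ ¬full)) = {t0, t1, t2, t3, t5, t6, t7, t8}
A[(full ∧ send) U EG (send ∨ ¬full)]: least fixpoint, start Z0 = Sat(EG (send ∨ ¬full)) = {t0, t1, t2, t3, t5, t6, t7, t8}, add states in Sat(full ∧ send) with every successor in Z. Already a fixed point.
Sat(A[(full ∧ send) U EG (send ∨ ¬full)]) = {t0, t1, t2, t3, t5, t6, t7, t8}
t4 ∉ Sat(A[(full ∧ send) U EG (send ∨ ¬full)]) = {t0, t1, t2, t3, t5, t6, t7, t8}, so the formula does not hold at t4.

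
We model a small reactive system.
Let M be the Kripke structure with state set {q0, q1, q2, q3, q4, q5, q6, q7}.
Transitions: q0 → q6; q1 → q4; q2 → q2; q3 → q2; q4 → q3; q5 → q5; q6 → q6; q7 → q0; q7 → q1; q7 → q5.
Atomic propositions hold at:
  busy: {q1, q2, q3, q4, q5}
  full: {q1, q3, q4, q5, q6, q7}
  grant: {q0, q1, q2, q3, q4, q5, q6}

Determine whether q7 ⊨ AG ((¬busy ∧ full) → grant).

Sat(¬busy) = {q0, q6, q7}
Sat(¬busy ∧ full) = {q6, q7}
Sat((¬busy ∧ full) → grant) = {q0, q1, q2, q3, q4, q5, q6}
AG ((¬busy ∧ full) → grant): greatest fixpoint, start Z0 = {q0, q1, q2, q3, q4, q5, q6}, keep only states in Sat with every successor in Z. Already a fixed point.
Sat(AG ((¬busy ∧ full) → grant)) = {q0, q1, q2, q3, q4, q5, q6}
q7 ∉ Sat(AG ((¬busy ∧ full) → grant)) = {q0, q1, q2, q3, q4, q5, q6}, so the formula does not hold at q7.

No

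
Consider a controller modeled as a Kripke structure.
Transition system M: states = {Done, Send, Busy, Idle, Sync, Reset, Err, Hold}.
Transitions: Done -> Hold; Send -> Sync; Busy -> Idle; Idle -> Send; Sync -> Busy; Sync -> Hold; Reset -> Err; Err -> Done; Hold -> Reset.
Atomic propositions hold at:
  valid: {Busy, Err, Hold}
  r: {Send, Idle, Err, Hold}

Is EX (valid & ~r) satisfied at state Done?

Sat(~r) = {Done, Busy, Sync, Reset}
Sat(valid & ~r) = {Busy}
Sat(EX (valid & ~r)) = {s : some successor in {Busy}} = {Sync}
Done ∉ Sat(EX (valid & ~r)) = {Sync}, so the formula does not hold at Done.

No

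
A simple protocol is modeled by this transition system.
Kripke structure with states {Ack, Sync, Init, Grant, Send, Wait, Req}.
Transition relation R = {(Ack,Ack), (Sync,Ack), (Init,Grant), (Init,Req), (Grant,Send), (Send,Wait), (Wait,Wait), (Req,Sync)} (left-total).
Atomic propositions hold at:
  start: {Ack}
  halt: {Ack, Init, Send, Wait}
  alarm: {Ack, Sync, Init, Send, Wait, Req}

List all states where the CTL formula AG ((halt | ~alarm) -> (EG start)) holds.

Sat(~alarm) = {Grant}
Sat(halt | ~alarm) = {Ack, Init, Grant, Send, Wait}
EG start: greatest fixpoint, start Z0 = {Ack}, keep only states in Sat with some successor in Z. Already a fixed point.
Sat(EG start) = {Ack}
Sat((halt | ~alarm) -> (EG start)) = {Ack, Sync, Req}
AG ((halt | ~alarm) -> (EG start)): greatest fixpoint, start Z0 = {Ack, Sync, Req}, keep only states in Sat with every successor in Z. Already a fixed point.
Sat(AG ((halt | ~alarm) -> (EG start))) = {Ack, Sync, Req}

{Ack, Sync, Req}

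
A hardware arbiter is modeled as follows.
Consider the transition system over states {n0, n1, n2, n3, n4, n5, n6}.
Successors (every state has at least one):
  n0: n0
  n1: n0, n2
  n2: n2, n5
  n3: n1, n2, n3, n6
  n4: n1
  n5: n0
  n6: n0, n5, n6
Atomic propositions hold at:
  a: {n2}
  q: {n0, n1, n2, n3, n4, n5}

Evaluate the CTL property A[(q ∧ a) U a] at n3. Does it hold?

Sat(q ∧ a) = {n2}
A[(q ∧ a) U a]: least fixpoint, start Z0 = Sat(a) = {n2}, add states in Sat(q ∧ a) with every successor in Z. Already a fixed point.
Sat(A[(q ∧ a) U a]) = {n2}
n3 ∉ Sat(A[(q ∧ a) U a]) = {n2}, so the formula does not hold at n3.

No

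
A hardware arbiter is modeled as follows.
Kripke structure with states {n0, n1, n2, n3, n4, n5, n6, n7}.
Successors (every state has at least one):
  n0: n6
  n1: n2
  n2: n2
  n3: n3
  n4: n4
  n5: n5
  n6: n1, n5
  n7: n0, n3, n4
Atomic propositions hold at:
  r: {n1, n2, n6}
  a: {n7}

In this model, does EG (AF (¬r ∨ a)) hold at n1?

Sat(¬r) = {n0, n3, n4, n5, n7}
Sat(¬r ∨ a) = {n0, n3, n4, n5, n7}
AF (¬r ∨ a): least fixpoint, start Z0 = {n0, n3, n4, n5, n7}, add states with every successor in Z. Already a fixed point.
Sat(AF (¬r ∨ a)) = {n0, n3, n4, n5, n7}
EG (AF (¬r ∨ a)): greatest fixpoint, start Z0 = {n0, n3, n4, n5, n7}, keep only states in Sat with some successor in Z. Z1 = {n3, n4, n5, n7}; fixed.
Sat(EG (AF (¬r ∨ a))) = {n3, n4, n5, n7}
n1 ∉ Sat(EG (AF (¬r ∨ a))) = {n3, n4, n5, n7}, so the formula does not hold at n1.

No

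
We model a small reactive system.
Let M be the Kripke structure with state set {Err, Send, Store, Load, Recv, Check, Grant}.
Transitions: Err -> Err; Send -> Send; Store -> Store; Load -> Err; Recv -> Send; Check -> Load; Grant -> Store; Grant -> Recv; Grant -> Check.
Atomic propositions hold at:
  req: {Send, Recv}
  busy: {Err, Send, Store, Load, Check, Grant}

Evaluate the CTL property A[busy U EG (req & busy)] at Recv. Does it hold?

Sat(req & busy) = {Send}
EG (req & busy): greatest fixpoint, start Z0 = {Send}, keep only states in Sat with some successor in Z. Already a fixed point.
Sat(EG (req & busy)) = {Send}
A[busy U EG (req & busy)]: least fixpoint, start Z0 = Sat(EG (req & busy)) = {Send}, add states in Sat(busy) with every successor in Z. Already a fixed point.
Sat(A[busy U EG (req & busy)]) = {Send}
Recv ∉ Sat(A[busy U EG (req & busy)]) = {Send}, so the formula does not hold at Recv.

No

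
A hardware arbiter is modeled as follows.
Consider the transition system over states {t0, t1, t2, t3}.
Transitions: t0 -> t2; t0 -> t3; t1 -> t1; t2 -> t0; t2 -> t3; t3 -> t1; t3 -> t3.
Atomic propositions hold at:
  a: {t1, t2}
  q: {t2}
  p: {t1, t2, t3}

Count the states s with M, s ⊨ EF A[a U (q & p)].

2

Sat(q & p) = {t2}
A[a U (q & p)]: least fixpoint, start Z0 = Sat((q & p)) = {t2}, add states in Sat(a) with every successor in Z. Already a fixed point.
Sat(A[a U (q & p)]) = {t2}
EF A[a U (q & p)]: least fixpoint, start Z0 = {t2}, add states with some successor in Z. Z1 = {t0, t2}; fixed.
Sat(EF A[a U (q & p)]) = {t0, t2}
|Sat(EF A[a U (q & p)])| = |{t0, t2}| = 2.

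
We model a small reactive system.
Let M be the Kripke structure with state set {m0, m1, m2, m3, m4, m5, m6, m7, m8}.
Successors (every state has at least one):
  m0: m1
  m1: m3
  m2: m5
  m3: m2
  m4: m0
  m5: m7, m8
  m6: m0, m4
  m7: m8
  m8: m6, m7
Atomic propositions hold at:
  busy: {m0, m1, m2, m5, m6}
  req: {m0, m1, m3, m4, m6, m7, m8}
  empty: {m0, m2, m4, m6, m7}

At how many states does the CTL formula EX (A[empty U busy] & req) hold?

4

A[empty U busy]: least fixpoint, start Z0 = Sat(busy) = {m0, m1, m2, m5, m6}, add states in Sat(empty) with every successor in Z. Z1 = {m0, m1, m2, m4, m5, m6}; fixed.
Sat(A[empty U busy]) = {m0, m1, m2, m4, m5, m6}
Sat(A[empty U busy] & req) = {m0, m1, m4, m6}
Sat(EX (A[empty U busy] & req)) = {s : some successor in {m0, m1, m4, m6}} = {m0, m4, m6, m8}
|Sat(EX (A[empty U busy] & req))| = |{m0, m4, m6, m8}| = 4.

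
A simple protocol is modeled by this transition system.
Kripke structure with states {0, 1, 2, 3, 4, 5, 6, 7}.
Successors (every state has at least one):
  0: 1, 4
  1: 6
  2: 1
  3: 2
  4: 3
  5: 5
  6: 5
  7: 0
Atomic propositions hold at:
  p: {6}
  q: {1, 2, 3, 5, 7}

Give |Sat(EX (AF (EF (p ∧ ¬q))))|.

Sat(¬q) = {0, 4, 6}
Sat(p ∧ ¬q) = {6}
EF (p ∧ ¬q): least fixpoint, start Z0 = {6}, add states with some successor in Z. Z1 = {1, 6}; Z2 = {0, 1, 2, 6}; Z3 = {0, 1, 2, 3, 6, 7}; Z4 = {0, 1, 2, 3, 4, 6, 7}; fixed.
Sat(EF (p ∧ ¬q)) = {0, 1, 2, 3, 4, 6, 7}
AF (EF (p ∧ ¬q)): least fixpoint, start Z0 = {0, 1, 2, 3, 4, 6, 7}, add states with every successor in Z. Already a fixed point.
Sat(AF (EF (p ∧ ¬q))) = {0, 1, 2, 3, 4, 6, 7}
Sat(EX (AF (EF (p ∧ ¬q)))) = {s : some successor in {0, 1, 2, 3, 4, 6, 7}} = {0, 1, 2, 3, 4, 7}
|Sat(EX (AF (EF (p ∧ ¬q))))| = |{0, 1, 2, 3, 4, 7}| = 6.

6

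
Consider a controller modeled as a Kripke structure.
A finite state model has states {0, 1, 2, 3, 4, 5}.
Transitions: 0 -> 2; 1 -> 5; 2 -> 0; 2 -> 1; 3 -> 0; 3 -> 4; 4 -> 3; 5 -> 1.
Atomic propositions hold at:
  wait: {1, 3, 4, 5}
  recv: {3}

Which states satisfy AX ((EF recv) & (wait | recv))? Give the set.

{4}

EF recv: least fixpoint, start Z0 = {3}, add states with some successor in Z. Z1 = {3, 4}; fixed.
Sat(EF recv) = {3, 4}
Sat(wait | recv) = {1, 3, 4, 5}
Sat((EF recv) & (wait | recv)) = {3, 4}
Sat(AX ((EF recv) & (wait | recv))) = {s : every successor in {3, 4}} = {4}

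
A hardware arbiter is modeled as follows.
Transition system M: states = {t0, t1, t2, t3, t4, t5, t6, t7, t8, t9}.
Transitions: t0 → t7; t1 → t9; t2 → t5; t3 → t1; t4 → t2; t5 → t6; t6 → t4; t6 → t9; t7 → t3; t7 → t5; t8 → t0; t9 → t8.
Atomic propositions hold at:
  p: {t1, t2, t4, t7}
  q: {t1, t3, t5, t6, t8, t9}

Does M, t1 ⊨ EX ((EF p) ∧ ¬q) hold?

EF p: least fixpoint, start Z0 = {t1, t2, t4, t7}, add states with some successor in Z. Z1 = {t0, t1, t2, t3, t4, t6, t7}; Z2 = {t0, t1, t2, t3, t4, t5, t6, t7, t8}; Z3 = {t0, t1, t2, t3, t4, t5, t6, t7, t8, t9}; fixed.
Sat(EF p) = {t0, t1, t2, t3, t4, t5, t6, t7, t8, t9}
Sat(¬q) = {t0, t2, t4, t7}
Sat((EF p) ∧ ¬q) = {t0, t2, t4, t7}
Sat(EX ((EF p) ∧ ¬q)) = {s : some successor in {t0, t2, t4, t7}} = {t0, t4, t6, t8}
t1 ∉ Sat(EX ((EF p) ∧ ¬q)) = {t0, t4, t6, t8}, so the formula does not hold at t1.

No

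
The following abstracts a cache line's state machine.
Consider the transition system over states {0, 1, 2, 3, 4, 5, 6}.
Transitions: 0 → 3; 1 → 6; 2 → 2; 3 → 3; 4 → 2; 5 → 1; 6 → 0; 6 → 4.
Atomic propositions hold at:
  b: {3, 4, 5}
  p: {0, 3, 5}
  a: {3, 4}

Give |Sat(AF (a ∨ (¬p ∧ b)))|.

6

Sat(¬p) = {1, 2, 4, 6}
Sat(¬p ∧ b) = {4}
Sat(a ∨ (¬p ∧ b)) = {3, 4}
AF (a ∨ (¬p ∧ b)): least fixpoint, start Z0 = {3, 4}, add states with every successor in Z. Z1 = {0, 3, 4}; Z2 = {0, 3, 4, 6}; Z3 = {0, 1, 3, 4, 6}; Z4 = {0, 1, 3, 4, 5, 6}; fixed.
Sat(AF (a ∨ (¬p ∧ b))) = {0, 1, 3, 4, 5, 6}
|Sat(AF (a ∨ (¬p ∧ b)))| = |{0, 1, 3, 4, 5, 6}| = 6.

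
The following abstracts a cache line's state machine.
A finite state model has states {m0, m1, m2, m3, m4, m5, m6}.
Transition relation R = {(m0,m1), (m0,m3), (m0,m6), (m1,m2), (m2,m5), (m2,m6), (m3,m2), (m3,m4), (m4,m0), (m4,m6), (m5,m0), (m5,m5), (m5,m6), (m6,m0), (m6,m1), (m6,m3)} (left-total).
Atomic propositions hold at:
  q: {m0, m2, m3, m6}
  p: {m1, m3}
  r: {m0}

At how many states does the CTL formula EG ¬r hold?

Sat(¬r) = {m1, m2, m3, m4, m5, m6}
EG ¬r: greatest fixpoint, start Z0 = {m1, m2, m3, m4, m5, m6}, keep only states in Sat with some successor in Z. Already a fixed point.
Sat(EG ¬r) = {m1, m2, m3, m4, m5, m6}
|Sat(EG ¬r)| = |{m1, m2, m3, m4, m5, m6}| = 6.

6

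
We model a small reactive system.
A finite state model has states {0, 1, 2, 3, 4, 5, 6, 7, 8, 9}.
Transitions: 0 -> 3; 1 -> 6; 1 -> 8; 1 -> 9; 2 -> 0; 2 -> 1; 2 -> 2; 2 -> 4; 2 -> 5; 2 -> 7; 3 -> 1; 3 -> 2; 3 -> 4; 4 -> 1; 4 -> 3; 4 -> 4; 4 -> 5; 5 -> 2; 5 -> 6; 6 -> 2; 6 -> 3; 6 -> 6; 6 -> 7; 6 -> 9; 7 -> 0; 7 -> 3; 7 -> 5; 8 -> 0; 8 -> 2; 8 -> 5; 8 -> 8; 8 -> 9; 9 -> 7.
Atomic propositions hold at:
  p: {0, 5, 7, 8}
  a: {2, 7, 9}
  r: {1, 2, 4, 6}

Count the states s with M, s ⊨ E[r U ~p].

6

Sat(~p) = {1, 2, 3, 4, 6, 9}
E[r U ~p]: least fixpoint, start Z0 = Sat(~p) = {1, 2, 3, 4, 6, 9}, add states in Sat(r) with some successor in Z. Already a fixed point.
Sat(E[r U ~p]) = {1, 2, 3, 4, 6, 9}
|Sat(E[r U ~p])| = |{1, 2, 3, 4, 6, 9}| = 6.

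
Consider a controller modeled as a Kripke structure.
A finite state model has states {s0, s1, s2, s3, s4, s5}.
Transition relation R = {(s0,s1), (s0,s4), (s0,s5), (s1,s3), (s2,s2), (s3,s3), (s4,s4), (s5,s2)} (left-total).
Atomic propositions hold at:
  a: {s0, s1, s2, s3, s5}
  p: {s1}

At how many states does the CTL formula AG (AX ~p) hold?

5

Sat(~p) = {s0, s2, s3, s4, s5}
Sat(AX ~p) = {s : every successor in {s0, s2, s3, s4, s5}} = {s1, s2, s3, s4, s5}
AG (AX ~p): greatest fixpoint, start Z0 = {s1, s2, s3, s4, s5}, keep only states in Sat with every successor in Z. Already a fixed point.
Sat(AG (AX ~p)) = {s1, s2, s3, s4, s5}
|Sat(AG (AX ~p))| = |{s1, s2, s3, s4, s5}| = 5.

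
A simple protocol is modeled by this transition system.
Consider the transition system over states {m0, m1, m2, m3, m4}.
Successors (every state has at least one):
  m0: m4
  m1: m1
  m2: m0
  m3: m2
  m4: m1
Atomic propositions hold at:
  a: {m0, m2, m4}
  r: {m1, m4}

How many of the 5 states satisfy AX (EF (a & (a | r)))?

Sat(a | r) = {m0, m1, m2, m4}
Sat(a & (a | r)) = {m0, m2, m4}
EF (a & (a | r)): least fixpoint, start Z0 = {m0, m2, m4}, add states with some successor in Z. Z1 = {m0, m2, m3, m4}; fixed.
Sat(EF (a & (a | r))) = {m0, m2, m3, m4}
Sat(AX (EF (a & (a | r)))) = {s : every successor in {m0, m2, m3, m4}} = {m0, m2, m3}
|Sat(AX (EF (a & (a | r))))| = |{m0, m2, m3}| = 3.

3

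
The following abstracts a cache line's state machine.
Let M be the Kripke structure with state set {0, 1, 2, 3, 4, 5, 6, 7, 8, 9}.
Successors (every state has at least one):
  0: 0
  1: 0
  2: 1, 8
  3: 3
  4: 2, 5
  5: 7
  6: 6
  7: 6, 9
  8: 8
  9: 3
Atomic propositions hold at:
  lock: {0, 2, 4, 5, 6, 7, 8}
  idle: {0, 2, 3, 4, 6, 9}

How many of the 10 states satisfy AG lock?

AG lock: greatest fixpoint, start Z0 = {0, 2, 4, 5, 6, 7, 8}, keep only states in Sat with every successor in Z. Z1 = {0, 4, 5, 6, 8}; Z2 = {0, 6, 8}; fixed.
Sat(AG lock) = {0, 6, 8}
|Sat(AG lock)| = |{0, 6, 8}| = 3.

3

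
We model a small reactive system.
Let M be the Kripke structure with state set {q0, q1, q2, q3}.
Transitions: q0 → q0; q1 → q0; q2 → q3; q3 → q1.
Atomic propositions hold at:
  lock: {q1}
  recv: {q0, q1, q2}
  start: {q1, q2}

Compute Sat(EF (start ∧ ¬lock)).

{q2}

Sat(¬lock) = {q0, q2, q3}
Sat(start ∧ ¬lock) = {q2}
EF (start ∧ ¬lock): least fixpoint, start Z0 = {q2}, add states with some successor in Z. Already a fixed point.
Sat(EF (start ∧ ¬lock)) = {q2}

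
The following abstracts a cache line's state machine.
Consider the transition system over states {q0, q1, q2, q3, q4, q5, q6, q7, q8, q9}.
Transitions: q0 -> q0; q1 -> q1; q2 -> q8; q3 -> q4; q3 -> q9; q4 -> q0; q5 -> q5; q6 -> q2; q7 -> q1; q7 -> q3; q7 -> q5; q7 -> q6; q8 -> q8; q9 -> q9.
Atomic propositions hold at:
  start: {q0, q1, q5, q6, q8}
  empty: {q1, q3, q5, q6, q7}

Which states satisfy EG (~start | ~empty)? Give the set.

{q0, q2, q3, q4, q7, q8, q9}

Sat(~start) = {q2, q3, q4, q7, q9}
Sat(~empty) = {q0, q2, q4, q8, q9}
Sat(~start | ~empty) = {q0, q2, q3, q4, q7, q8, q9}
EG (~start | ~empty): greatest fixpoint, start Z0 = {q0, q2, q3, q4, q7, q8, q9}, keep only states in Sat with some successor in Z. Already a fixed point.
Sat(EG (~start | ~empty)) = {q0, q2, q3, q4, q7, q8, q9}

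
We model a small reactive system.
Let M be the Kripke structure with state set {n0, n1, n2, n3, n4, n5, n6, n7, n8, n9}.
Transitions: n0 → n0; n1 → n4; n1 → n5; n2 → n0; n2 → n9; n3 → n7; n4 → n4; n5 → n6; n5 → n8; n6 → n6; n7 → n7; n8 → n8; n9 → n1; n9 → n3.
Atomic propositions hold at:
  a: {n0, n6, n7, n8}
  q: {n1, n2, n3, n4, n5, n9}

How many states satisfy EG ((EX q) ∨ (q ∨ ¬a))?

Sat(EX q) = {s : some successor in {n1, n2, n3, n4, n5, n9}} = {n1, n2, n4, n9}
Sat(¬a) = {n1, n2, n3, n4, n5, n9}
Sat(q ∨ ¬a) = {n1, n2, n3, n4, n5, n9}
Sat((EX q) ∨ (q ∨ ¬a)) = {n1, n2, n3, n4, n5, n9}
EG ((EX q) ∨ (q ∨ ¬a)): greatest fixpoint, start Z0 = {n1, n2, n3, n4, n5, n9}, keep only states in Sat with some successor in Z. Z1 = {n1, n2, n4, n9}; fixed.
Sat(EG ((EX q) ∨ (q ∨ ¬a))) = {n1, n2, n4, n9}
|Sat(EG ((EX q) ∨ (q ∨ ¬a)))| = |{n1, n2, n4, n9}| = 4.

4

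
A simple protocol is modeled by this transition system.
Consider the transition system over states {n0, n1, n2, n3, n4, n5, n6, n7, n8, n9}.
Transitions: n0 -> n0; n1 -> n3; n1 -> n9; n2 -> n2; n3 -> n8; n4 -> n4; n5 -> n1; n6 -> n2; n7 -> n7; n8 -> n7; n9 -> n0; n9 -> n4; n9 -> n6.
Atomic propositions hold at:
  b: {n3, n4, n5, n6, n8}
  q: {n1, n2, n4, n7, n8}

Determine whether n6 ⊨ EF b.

EF b: least fixpoint, start Z0 = {n3, n4, n5, n6, n8}, add states with some successor in Z. Z1 = {n1, n3, n4, n5, n6, n8, n9}; fixed.
Sat(EF b) = {n1, n3, n4, n5, n6, n8, n9}
n6 ∈ Sat(EF b) = {n1, n3, n4, n5, n6, n8, n9}, so the formula holds at n6.

Yes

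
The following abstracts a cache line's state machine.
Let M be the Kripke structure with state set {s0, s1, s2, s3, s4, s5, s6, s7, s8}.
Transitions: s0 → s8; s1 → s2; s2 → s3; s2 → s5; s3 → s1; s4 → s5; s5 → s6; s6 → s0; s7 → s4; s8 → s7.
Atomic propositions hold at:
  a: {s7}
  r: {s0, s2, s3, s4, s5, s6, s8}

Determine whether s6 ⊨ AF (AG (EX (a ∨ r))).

Sat(a ∨ r) = {s0, s2, s3, s4, s5, s6, s7, s8}
Sat(EX (a ∨ r)) = {s : some successor in {s0, s2, s3, s4, s5, s6, s7, s8}} = {s0, s1, s2, s4, s5, s6, s7, s8}
AG (EX (a ∨ r)): greatest fixpoint, start Z0 = {s0, s1, s2, s4, s5, s6, s7, s8}, keep only states in Sat with every successor in Z. Z1 = {s0, s1, s4, s5, s6, s7, s8}; Z2 = {s0, s4, s5, s6, s7, s8}; fixed.
Sat(AG (EX (a ∨ r))) = {s0, s4, s5, s6, s7, s8}
AF (AG (EX (a ∨ r))): least fixpoint, start Z0 = {s0, s4, s5, s6, s7, s8}, add states with every successor in Z. Already a fixed point.
Sat(AF (AG (EX (a ∨ r)))) = {s0, s4, s5, s6, s7, s8}
s6 ∈ Sat(AF (AG (EX (a ∨ r)))) = {s0, s4, s5, s6, s7, s8}, so the formula holds at s6.

Yes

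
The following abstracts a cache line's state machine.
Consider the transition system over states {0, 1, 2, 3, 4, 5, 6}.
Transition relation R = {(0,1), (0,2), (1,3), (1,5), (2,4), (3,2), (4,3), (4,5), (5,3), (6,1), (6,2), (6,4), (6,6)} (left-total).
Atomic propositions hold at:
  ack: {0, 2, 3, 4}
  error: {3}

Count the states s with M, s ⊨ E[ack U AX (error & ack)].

Sat(error & ack) = {3}
Sat(AX (error & ack)) = {s : every successor in {3}} = {5}
E[ack U AX (error & ack)]: least fixpoint, start Z0 = Sat(AX (error & ack)) = {5}, add states in Sat(ack) with some successor in Z. Z1 = {4, 5}; Z2 = {2, 4, 5}; Z3 = {0, 2, 3, 4, 5}; fixed.
Sat(E[ack U AX (error & ack)]) = {0, 2, 3, 4, 5}
|Sat(E[ack U AX (error & ack)])| = |{0, 2, 3, 4, 5}| = 5.

5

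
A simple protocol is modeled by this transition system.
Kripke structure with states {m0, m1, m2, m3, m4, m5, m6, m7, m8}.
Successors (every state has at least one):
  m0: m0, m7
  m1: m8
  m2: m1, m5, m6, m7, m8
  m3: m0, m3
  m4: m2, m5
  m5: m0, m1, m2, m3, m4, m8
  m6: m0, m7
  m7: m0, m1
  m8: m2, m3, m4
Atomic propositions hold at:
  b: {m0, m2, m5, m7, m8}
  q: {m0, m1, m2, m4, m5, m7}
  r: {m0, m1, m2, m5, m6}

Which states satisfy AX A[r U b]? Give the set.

A[r U b]: least fixpoint, start Z0 = Sat(b) = {m0, m2, m5, m7, m8}, add states in Sat(r) with every successor in Z. Z1 = {m0, m1, m2, m5, m6, m7, m8}; fixed.
Sat(A[r U b]) = {m0, m1, m2, m5, m6, m7, m8}
Sat(AX A[r U b]) = {s : every successor in {m0, m1, m2, m5, m6, m7, m8}} = {m0, m1, m2, m4, m6, m7}

{m0, m1, m2, m4, m6, m7}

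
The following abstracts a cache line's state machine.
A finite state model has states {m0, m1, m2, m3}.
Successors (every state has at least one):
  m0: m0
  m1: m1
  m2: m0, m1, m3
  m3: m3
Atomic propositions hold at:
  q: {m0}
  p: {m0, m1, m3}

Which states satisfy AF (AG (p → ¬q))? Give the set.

Sat(¬q) = {m1, m2, m3}
Sat(p → ¬q) = {m1, m2, m3}
AG (p → ¬q): greatest fixpoint, start Z0 = {m1, m2, m3}, keep only states in Sat with every successor in Z. Z1 = {m1, m3}; fixed.
Sat(AG (p → ¬q)) = {m1, m3}
AF (AG (p → ¬q)): least fixpoint, start Z0 = {m1, m3}, add states with every successor in Z. Already a fixed point.
Sat(AF (AG (p → ¬q))) = {m1, m3}

{m1, m3}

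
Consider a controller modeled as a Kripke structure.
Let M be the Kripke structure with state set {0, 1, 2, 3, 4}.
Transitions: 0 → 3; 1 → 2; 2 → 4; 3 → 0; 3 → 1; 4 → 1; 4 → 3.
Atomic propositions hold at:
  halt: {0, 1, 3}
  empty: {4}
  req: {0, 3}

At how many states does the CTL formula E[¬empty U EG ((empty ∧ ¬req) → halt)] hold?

Sat(¬empty) = {0, 1, 2, 3}
Sat(¬req) = {1, 2, 4}
Sat(empty ∧ ¬req) = {4}
Sat((empty ∧ ¬req) → halt) = {0, 1, 2, 3}
EG ((empty ∧ ¬req) → halt): greatest fixpoint, start Z0 = {0, 1, 2, 3}, keep only states in Sat with some successor in Z. Z1 = {0, 1, 3}; Z2 = {0, 3}; fixed.
Sat(EG ((empty ∧ ¬req) → halt)) = {0, 3}
E[¬empty U EG ((empty ∧ ¬req) → halt)]: least fixpoint, start Z0 = Sat(EG ((empty ∧ ¬req) → halt)) = {0, 3}, add states in Sat(¬empty) with some successor in Z. Already a fixed point.
Sat(E[¬empty U EG ((empty ∧ ¬req) → halt)]) = {0, 3}
|Sat(E[¬empty U EG ((empty ∧ ¬req) → halt)])| = |{0, 3}| = 2.

2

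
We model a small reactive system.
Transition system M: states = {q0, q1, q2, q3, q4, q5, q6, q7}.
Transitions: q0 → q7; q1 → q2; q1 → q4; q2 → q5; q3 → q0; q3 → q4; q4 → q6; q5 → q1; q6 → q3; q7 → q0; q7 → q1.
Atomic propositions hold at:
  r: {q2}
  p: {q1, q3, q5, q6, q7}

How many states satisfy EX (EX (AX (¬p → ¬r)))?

7

Sat(¬p) = {q0, q2, q4}
Sat(¬r) = {q0, q1, q3, q4, q5, q6, q7}
Sat(¬p → ¬r) = {q0, q1, q3, q4, q5, q6, q7}
Sat(AX (¬p → ¬r)) = {s : every successor in {q0, q1, q3, q4, q5, q6, q7}} = {q0, q2, q3, q4, q5, q6, q7}
Sat(EX (AX (¬p → ¬r))) = {s : some successor in {q0, q2, q3, q4, q5, q6, q7}} = {q0, q1, q2, q3, q4, q6, q7}
Sat(EX (EX (AX (¬p → ¬r)))) = {s : some successor in {q0, q1, q2, q3, q4, q6, q7}} = {q0, q1, q3, q4, q5, q6, q7}
|Sat(EX (EX (AX (¬p → ¬r))))| = |{q0, q1, q3, q4, q5, q6, q7}| = 7.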